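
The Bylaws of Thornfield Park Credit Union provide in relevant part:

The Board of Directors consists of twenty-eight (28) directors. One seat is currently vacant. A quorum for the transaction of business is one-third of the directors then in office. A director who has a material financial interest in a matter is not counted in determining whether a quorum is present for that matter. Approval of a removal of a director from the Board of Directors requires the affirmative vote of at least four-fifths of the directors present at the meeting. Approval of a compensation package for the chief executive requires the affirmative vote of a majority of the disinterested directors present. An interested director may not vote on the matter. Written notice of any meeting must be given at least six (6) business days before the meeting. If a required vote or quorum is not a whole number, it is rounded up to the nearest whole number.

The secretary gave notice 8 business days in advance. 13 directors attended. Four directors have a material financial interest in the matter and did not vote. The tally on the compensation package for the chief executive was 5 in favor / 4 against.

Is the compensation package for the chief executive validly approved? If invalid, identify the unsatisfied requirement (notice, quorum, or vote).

Notice: 8 business days given; 6 required (8 ≥ 6). Satisfied.
Quorum: 13 present, but the 4 interested directors do not count, leaving 9. Quorum is 9. Satisfied.
Vote: the compensation package for the chief executive requires a majority of the disinterested directors present (13 − 4 = 9). A majority of 9 is 5, so 5 affirmative votes are needed; 5 voted in favor. Satisfied.

Valid — all requirements satisfied.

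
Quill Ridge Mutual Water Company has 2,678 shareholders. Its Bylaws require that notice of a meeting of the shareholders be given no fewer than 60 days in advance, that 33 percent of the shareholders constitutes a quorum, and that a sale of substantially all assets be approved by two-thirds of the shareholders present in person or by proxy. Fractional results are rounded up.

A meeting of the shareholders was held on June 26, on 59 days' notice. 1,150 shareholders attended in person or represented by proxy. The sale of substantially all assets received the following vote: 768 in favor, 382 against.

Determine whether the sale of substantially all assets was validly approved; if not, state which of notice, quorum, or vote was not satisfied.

Invalid — notice requirement not satisfied.

Notice: 59 days given; 60 required. Not satisfied.
Quorum: 33% of 2,678 = 883.74, rounded up to 884; 1,150 present. Satisfied.
Vote: requires two-thirds of those present (1,150); 2/3 of 1150 = 766.67, rounded up to 767, so 767 needed; 768 in favor. Satisfied.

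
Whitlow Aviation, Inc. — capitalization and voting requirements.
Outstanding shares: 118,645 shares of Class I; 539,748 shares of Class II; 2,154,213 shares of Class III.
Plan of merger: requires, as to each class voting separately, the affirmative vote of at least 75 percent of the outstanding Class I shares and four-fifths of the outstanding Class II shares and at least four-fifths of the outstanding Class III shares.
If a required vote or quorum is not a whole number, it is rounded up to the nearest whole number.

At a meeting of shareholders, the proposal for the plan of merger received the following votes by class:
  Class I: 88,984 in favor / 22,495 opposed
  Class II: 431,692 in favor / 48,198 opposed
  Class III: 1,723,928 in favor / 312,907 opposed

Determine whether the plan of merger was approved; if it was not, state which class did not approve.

Not approved — the Class II shares did not give the required vote.

Class I: 3/4 of 118645 = 88983.75, rounded up to 88984; 88,984 required, 88,984 in favor — approved.
Class II: 4/5 of 539748 = 431798.40, rounded up to 431799; 431,799 required, 431,692 in favor — not approved.
Class III: 4/5 of 2154213 = 1723370.40, rounded up to 1723371; 1,723,371 required, 1,723,928 in favor — approved.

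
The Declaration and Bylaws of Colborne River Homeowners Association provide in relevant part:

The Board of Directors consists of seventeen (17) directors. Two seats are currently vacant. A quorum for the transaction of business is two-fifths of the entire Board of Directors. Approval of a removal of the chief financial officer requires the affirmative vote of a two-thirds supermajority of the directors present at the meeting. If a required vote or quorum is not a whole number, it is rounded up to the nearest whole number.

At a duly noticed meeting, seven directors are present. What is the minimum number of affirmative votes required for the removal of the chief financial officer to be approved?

The removal of the chief financial officer requires two-thirds of the directors present (7).
2/3 of 7 = 4.67, rounded up to 5.

5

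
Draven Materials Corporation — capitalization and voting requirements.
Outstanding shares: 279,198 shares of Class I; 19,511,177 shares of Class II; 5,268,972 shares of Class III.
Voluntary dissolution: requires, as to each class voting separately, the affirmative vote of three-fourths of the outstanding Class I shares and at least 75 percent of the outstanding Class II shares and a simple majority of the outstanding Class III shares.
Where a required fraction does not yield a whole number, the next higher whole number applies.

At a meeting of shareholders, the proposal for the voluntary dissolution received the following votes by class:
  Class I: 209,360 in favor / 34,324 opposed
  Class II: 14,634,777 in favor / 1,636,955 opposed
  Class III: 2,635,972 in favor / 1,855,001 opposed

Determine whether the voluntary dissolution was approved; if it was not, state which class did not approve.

Not approved — the Class I shares did not give the required vote.

Class I: 3/4 of 279198 = 209398.50, rounded up to 209399; 209,399 required, 209,360 in favor — not approved.
Class II: 3/4 of 19511177 = 14633382.75, rounded up to 14633383; 14,633,383 required, 14,634,777 in favor — approved.
Class III: a majority of 5268972 is 2634487; 2,634,487 required, 2,635,972 in favor — approved.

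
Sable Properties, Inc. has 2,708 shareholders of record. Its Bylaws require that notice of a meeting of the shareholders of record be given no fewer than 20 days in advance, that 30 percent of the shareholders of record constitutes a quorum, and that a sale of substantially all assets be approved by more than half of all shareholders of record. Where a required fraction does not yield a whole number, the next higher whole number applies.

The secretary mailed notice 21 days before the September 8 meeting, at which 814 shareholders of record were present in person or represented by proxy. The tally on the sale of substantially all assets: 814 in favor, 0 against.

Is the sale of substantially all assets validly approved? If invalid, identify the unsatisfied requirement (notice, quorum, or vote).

Notice: 21 days given; 20 required. Satisfied.
Quorum: 30% of 2,708 = 812.40, rounded up to 813; 814 present. Satisfied.
Vote: requires a majority of all shareholders of record (2,708); a majority of 2708 is 1355, so 1,355 needed; 814 in favor. Not satisfied.

Invalid — vote requirement not satisfied.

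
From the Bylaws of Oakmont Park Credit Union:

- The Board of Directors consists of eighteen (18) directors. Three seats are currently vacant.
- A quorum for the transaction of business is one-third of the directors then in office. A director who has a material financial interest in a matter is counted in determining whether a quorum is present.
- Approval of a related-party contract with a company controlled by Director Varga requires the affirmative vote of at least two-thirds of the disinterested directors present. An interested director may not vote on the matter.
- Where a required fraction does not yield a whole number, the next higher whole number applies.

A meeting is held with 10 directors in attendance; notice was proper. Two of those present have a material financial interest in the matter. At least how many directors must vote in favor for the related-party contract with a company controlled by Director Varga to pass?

The related-party contract with a company controlled by Director Varga requires two-thirds of the disinterested directors present (10 − 2 = 8).
2/3 of 8 = 5.33, rounded up to 6.

6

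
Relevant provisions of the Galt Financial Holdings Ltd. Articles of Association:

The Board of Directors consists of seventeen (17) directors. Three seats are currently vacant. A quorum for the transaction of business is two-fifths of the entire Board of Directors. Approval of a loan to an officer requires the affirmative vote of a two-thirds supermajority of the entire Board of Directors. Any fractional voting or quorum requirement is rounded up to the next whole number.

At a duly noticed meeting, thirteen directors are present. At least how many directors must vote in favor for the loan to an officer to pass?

The loan to an officer requires two-thirds of the entire Board of Directors (17).
2/3 of 17 = 11.33, rounded up to 12.

12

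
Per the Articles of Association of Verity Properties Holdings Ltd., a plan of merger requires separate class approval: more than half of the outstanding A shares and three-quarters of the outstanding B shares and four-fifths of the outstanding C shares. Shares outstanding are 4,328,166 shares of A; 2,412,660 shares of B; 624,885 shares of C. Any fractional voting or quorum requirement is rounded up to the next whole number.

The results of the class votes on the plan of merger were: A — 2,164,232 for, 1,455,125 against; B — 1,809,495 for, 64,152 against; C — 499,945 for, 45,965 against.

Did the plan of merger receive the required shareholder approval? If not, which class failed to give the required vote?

A: a majority of 4328166 is 2164084; 2,164,084 required, 2,164,232 in favor — approved.
B: 3/4 of 2412660 = 1809495; 1,809,495 required, 1,809,495 in favor — approved.
C: 4/5 of 624885 = 499908; 499,908 required, 499,945 in favor — approved.

Approved — every class gave the required vote.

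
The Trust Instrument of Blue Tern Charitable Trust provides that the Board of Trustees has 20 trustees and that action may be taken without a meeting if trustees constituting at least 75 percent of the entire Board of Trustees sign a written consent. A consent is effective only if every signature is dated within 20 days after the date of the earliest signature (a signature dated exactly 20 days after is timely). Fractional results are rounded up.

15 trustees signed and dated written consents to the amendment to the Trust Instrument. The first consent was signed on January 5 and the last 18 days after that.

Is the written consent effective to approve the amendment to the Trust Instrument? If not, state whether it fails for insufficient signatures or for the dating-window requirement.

Signatures required: at least 75 percent of 20 — 3/4 of 20 = 15, so 15 needed; 15 signed. Sufficient.
Dating window: the latest signature is 18 days after the earliest; the limit is 20 days. Within the window.

Effective — both the signature and dating-window requirements are satisfied.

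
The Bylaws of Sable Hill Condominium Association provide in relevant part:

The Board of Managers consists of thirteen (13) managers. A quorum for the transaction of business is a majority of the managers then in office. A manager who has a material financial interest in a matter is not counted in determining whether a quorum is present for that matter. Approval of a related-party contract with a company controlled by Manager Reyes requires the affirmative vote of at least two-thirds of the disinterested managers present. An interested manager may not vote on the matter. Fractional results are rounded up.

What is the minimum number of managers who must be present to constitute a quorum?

7

A majority of 13 is 7.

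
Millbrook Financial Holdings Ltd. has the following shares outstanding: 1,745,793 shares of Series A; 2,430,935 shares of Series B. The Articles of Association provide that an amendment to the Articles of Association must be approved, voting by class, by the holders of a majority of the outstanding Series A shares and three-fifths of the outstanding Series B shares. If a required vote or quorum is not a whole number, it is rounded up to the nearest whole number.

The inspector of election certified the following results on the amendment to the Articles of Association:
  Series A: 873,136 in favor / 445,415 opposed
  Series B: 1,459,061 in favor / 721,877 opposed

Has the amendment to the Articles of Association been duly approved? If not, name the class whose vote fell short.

Approved — every class gave the required vote.

Series A: a majority of 1745793 is 872897; 872,897 required, 873,136 in favor — approved.
Series B: 3/5 of 2430935 = 1458561; 1,458,561 required, 1,459,061 in favor — approved.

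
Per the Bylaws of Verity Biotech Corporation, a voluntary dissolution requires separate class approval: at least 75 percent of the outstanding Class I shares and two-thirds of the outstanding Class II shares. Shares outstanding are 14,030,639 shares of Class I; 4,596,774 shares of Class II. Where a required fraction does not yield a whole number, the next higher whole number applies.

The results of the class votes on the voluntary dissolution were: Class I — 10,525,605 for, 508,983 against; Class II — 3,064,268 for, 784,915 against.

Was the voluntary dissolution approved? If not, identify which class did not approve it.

Not approved — the Class II shares did not give the required vote.

Class I: 3/4 of 14030639 = 10522979.25, rounded up to 10522980; 10,522,980 required, 10,525,605 in favor — approved.
Class II: 2/3 of 4596774 = 3064516; 3,064,516 required, 3,064,268 in favor — not approved.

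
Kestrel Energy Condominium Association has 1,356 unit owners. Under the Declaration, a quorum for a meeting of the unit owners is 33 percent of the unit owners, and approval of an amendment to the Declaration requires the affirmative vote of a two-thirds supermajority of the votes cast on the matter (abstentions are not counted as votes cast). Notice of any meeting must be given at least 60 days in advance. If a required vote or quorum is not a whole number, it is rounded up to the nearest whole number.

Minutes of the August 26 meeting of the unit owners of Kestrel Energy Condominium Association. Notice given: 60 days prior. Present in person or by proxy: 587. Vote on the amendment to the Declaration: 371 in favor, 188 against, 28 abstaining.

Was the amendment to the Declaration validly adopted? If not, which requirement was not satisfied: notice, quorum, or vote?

Notice: 60 days given; 60 required. Satisfied.
Quorum: 33% of 1,356 = 447.48, rounded up to 448; 587 present. Satisfied.
Vote: requires two-thirds of the votes cast (587 − 28 abstaining = 559); 2/3 of 559 = 372.67, rounded up to 373, so 373 needed; 371 in favor. Not satisfied.

Invalid — vote requirement not satisfied.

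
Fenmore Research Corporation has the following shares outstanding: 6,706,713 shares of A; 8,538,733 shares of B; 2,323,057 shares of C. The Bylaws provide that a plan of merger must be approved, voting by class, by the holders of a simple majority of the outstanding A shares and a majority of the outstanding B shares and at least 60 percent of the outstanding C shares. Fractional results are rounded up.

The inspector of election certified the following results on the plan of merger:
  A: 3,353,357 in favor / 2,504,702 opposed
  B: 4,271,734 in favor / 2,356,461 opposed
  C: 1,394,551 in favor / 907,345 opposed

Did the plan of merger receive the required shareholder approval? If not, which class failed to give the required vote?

A: a majority of 6706713 is 3353357; 3,353,357 required, 3,353,357 in favor — approved.
B: a majority of 8538733 is 4269367; 4,269,367 required, 4,271,734 in favor — approved.
C: 3/5 of 2323057 = 1393834.20, rounded up to 1393835; 1,393,835 required, 1,394,551 in favor — approved.

Approved — every class gave the required vote.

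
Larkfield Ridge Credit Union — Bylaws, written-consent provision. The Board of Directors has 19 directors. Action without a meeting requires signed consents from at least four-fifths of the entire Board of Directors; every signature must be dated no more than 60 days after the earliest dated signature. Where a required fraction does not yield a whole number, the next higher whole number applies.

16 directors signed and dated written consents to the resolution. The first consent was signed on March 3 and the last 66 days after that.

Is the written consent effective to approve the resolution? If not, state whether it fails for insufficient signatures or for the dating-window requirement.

Signatures required: at least four-fifths of 19 — 4/5 of 19 = 15.20, rounded up to 16, so 16 needed; 16 signed. Sufficient.
Dating window: the latest signature is 66 days after the earliest; the limit is 60 days. Outside the window.

Not effective — dating-window requirement not satisfied.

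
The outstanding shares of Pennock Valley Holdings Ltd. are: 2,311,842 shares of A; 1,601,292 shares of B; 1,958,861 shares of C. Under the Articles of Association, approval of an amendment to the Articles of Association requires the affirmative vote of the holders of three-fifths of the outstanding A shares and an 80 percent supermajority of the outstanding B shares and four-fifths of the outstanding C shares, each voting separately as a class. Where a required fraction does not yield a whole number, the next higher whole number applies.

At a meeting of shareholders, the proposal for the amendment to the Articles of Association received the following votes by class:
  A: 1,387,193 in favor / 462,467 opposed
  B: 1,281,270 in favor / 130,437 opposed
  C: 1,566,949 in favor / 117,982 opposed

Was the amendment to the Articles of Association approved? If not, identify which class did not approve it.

A: 3/5 of 2311842 = 1387105.20, rounded up to 1387106; 1,387,106 required, 1,387,193 in favor — approved.
B: 4/5 of 1601292 = 1281033.60, rounded up to 1281034; 1,281,034 required, 1,281,270 in favor — approved.
C: 4/5 of 1958861 = 1567088.80, rounded up to 1567089; 1,567,089 required, 1,566,949 in favor — not approved.

Not approved — the C shares did not give the required vote.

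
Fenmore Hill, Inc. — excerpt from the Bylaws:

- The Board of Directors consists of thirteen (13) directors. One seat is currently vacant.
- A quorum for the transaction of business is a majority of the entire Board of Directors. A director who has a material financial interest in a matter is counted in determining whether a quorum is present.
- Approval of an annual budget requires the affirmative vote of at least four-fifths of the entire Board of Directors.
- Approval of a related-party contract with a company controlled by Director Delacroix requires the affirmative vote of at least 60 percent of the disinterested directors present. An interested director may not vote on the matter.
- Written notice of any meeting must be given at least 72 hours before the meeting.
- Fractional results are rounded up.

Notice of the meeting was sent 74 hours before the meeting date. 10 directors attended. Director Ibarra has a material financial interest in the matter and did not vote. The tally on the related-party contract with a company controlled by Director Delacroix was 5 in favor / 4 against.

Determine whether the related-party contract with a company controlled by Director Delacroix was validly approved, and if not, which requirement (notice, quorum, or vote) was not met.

Invalid — vote requirement not satisfied.

Notice: 74 hours given; 72 required (74 ≥ 72). Satisfied.
Quorum: 10 present (interested directors count toward quorum); quorum is 7. Satisfied.
Vote: the related-party contract with a company controlled by Director Delacroix requires three-fifths of the disinterested directors present (10 − 1 = 9). 3/5 of 9 = 5.40, rounded up to 6, so 6 affirmative votes are needed; 5 voted in favor. Not satisfied.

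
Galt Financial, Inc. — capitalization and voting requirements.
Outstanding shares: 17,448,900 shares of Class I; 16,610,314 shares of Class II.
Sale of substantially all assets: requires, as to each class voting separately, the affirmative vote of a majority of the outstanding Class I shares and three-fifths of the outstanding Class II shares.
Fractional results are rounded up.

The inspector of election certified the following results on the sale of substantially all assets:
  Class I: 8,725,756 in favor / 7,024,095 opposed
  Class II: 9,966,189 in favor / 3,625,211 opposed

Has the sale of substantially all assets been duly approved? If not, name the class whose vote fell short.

Class I: a majority of 17448900 is 8724451; 8,724,451 required, 8,725,756 in favor — approved.
Class II: 3/5 of 16610314 = 9966188.40, rounded up to 9966189; 9,966,189 required, 9,966,189 in favor — approved.

Approved — every class gave the required vote.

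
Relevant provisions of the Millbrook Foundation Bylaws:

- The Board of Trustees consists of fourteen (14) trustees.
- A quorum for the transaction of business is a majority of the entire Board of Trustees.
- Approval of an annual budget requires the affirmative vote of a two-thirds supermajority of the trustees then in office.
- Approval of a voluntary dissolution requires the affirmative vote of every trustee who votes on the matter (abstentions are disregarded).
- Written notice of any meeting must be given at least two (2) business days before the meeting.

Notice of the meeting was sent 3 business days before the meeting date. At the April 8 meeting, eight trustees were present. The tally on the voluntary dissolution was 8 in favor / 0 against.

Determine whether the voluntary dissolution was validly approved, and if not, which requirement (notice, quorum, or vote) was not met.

Notice: 3 business days given; 2 required (3 ≥ 2). Satisfied.
Quorum: 8 present; quorum is 8. Satisfied.
Vote: the voluntary dissolution requires the unanimous vote of the votes cast (8). Unanimous means all 8, so 8 affirmative votes are needed; 8 voted in favor. Satisfied.

Valid — all requirements satisfied.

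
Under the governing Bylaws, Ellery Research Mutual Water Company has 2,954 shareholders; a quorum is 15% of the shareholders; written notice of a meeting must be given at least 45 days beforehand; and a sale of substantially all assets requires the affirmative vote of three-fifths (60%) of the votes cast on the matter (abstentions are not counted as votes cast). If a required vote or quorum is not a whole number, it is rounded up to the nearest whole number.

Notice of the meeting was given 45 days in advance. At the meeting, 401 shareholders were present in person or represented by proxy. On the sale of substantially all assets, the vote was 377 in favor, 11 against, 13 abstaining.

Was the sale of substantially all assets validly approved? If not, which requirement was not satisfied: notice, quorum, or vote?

Notice: 45 days given; 45 required. Satisfied.
Quorum: 15% of 2,954 = 443.10, rounded up to 444; 401 present. Not satisfied.
Vote: requires three-fifths of the votes cast (401 − 13 abstaining = 388); 3/5 of 388 = 232.80, rounded up to 233, so 233 needed; 377 in favor. Satisfied.

Invalid — quorum requirement not satisfied.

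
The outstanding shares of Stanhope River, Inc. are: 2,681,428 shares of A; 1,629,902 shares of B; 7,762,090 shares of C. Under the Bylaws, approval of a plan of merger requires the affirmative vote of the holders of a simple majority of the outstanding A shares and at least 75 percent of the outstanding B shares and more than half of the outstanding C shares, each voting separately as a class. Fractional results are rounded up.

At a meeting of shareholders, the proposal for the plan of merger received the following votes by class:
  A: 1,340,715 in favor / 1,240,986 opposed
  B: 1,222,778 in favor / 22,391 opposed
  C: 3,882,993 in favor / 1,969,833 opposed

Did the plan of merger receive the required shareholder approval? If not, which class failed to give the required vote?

Approved — every class gave the required vote.

A: a majority of 2681428 is 1340715; 1,340,715 required, 1,340,715 in favor — approved.
B: 3/4 of 1629902 = 1222426.50, rounded up to 1222427; 1,222,427 required, 1,222,778 in favor — approved.
C: a majority of 7762090 is 3881046; 3,881,046 required, 3,882,993 in favor — approved.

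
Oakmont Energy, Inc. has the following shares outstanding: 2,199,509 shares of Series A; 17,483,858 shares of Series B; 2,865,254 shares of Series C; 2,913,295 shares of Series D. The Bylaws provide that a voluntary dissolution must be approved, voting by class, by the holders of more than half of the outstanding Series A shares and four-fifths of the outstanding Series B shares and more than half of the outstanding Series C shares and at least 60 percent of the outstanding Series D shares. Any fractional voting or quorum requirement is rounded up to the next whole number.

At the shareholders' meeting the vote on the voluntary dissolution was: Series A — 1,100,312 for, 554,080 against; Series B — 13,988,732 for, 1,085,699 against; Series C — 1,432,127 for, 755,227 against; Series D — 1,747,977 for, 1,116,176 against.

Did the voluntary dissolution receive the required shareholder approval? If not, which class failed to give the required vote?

Not approved — the Series C shares did not give the required vote.

Series A: a majority of 2199509 is 1099755; 1,099,755 required, 1,100,312 in favor — approved.
Series B: 4/5 of 17483858 = 13987086.40, rounded up to 13987087; 13,987,087 required, 13,988,732 in favor — approved.
Series C: a majority of 2865254 is 1432628; 1,432,628 required, 1,432,127 in favor — not approved.
Series D: 3/5 of 2913295 = 1747977; 1,747,977 required, 1,747,977 in favor — approved.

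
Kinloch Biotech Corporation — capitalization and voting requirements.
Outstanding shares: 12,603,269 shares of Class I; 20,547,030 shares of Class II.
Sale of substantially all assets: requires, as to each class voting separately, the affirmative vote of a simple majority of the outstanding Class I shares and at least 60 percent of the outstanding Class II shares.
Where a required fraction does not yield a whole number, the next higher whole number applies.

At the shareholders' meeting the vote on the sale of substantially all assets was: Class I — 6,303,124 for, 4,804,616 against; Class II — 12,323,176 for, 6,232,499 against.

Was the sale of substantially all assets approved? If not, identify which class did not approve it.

Not approved — the Class II shares did not give the required vote.

Class I: a majority of 12603269 is 6301635; 6,301,635 required, 6,303,124 in favor — approved.
Class II: 3/5 of 20547030 = 12328218; 12,328,218 required, 12,323,176 in favor — not approved.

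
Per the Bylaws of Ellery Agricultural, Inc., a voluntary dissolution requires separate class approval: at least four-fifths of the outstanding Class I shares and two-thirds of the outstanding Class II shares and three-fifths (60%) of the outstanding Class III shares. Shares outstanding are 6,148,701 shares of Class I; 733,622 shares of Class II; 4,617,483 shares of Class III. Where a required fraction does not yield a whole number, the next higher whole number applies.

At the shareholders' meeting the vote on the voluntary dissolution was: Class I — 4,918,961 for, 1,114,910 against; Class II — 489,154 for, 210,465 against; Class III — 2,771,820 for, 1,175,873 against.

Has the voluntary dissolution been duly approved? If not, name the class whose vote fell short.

Class I: 4/5 of 6148701 = 4918960.80, rounded up to 4918961; 4,918,961 required, 4,918,961 in favor — approved.
Class II: 2/3 of 733622 = 489081.33, rounded up to 489082; 489,082 required, 489,154 in favor — approved.
Class III: 3/5 of 4617483 = 2770489.80, rounded up to 2770490; 2,770,490 required, 2,771,820 in favor — approved.

Approved — every class gave the required vote.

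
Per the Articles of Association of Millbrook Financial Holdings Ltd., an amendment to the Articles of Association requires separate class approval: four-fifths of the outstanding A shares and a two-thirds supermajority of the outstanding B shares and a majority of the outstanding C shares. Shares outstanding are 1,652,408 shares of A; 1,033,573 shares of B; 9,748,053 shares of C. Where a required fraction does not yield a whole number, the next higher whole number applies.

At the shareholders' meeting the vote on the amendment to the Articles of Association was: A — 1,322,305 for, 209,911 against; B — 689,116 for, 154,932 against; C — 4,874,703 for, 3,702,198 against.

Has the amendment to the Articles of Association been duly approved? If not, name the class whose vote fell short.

Approved — every class gave the required vote.

A: 4/5 of 1652408 = 1321926.40, rounded up to 1321927; 1,321,927 required, 1,322,305 in favor — approved.
B: 2/3 of 1033573 = 689048.67, rounded up to 689049; 689,049 required, 689,116 in favor — approved.
C: a majority of 9748053 is 4874027; 4,874,027 required, 4,874,703 in favor — approved.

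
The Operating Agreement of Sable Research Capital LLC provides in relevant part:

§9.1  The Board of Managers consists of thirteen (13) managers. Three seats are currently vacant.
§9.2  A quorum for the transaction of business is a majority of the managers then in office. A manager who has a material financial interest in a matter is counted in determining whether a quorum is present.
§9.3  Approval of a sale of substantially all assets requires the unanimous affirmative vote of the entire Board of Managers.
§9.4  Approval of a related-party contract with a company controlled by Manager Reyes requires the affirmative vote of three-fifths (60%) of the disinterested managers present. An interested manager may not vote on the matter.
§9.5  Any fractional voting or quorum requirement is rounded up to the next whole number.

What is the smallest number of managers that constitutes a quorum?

A majority of 10 is 6.

6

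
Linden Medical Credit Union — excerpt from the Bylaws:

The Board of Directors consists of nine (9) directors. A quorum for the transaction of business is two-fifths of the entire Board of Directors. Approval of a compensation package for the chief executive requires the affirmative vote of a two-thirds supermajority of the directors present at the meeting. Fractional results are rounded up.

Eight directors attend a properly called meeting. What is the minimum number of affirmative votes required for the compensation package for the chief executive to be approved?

The compensation package for the chief executive requires two-thirds of the directors present (8).
2/3 of 8 = 5.33, rounded up to 6.

6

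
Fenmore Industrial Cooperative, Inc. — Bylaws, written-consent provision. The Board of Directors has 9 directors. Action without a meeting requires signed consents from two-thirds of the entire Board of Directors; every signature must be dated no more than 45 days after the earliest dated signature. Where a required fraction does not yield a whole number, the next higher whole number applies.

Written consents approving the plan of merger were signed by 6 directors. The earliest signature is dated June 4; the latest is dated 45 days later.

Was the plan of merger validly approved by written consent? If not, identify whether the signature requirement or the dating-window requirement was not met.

Effective — both the signature and dating-window requirements are satisfied.

Signatures required: two-thirds of 9 — 2/3 of 9 = 6, so 6 needed; 6 signed. Sufficient.
Dating window: the latest signature is 45 days after the earliest; the limit is 45 days. Within the window.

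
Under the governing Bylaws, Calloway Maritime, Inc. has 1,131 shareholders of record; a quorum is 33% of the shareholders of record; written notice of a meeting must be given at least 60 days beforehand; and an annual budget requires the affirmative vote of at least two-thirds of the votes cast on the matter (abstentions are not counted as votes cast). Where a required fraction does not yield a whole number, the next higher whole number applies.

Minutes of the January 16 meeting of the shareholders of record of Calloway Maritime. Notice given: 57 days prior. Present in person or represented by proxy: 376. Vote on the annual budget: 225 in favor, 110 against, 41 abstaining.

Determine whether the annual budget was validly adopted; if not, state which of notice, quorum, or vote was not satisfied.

Notice: 57 days given; 60 required. Not satisfied.
Quorum: 33% of 1,131 = 373.23, rounded up to 374; 376 present. Satisfied.
Vote: requires two-thirds of the votes cast (376 − 41 abstaining = 335); 2/3 of 335 = 223.33, rounded up to 224, so 224 needed; 225 in favor. Satisfied.

Invalid — notice requirement not satisfied.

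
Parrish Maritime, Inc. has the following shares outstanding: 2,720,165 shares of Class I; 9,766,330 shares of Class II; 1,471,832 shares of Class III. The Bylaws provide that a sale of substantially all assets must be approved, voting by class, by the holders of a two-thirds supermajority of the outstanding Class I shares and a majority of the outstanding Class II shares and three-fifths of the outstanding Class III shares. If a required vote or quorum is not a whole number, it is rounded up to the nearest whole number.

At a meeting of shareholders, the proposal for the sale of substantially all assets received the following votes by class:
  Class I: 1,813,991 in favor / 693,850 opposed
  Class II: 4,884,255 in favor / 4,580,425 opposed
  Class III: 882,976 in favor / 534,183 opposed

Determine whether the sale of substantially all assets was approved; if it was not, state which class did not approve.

Not approved — the Class III shares did not give the required vote.

Class I: 2/3 of 2720165 = 1813443.33, rounded up to 1813444; 1,813,444 required, 1,813,991 in favor — approved.
Class II: a majority of 9766330 is 4883166; 4,883,166 required, 4,884,255 in favor — approved.
Class III: 3/5 of 1471832 = 883099.20, rounded up to 883100; 883,100 required, 882,976 in favor — not approved.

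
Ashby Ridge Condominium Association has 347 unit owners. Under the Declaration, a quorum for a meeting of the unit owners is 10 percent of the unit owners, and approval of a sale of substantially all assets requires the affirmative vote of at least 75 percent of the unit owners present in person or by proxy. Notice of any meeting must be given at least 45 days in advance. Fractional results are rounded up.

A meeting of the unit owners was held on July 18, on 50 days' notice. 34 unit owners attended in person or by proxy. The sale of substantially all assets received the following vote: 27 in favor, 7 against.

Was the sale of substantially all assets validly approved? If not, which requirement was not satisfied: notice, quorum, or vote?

Notice: 50 days given; 45 required. Satisfied.
Quorum: 10% of 347 = 34.70, rounded up to 35; 34 present. Not satisfied.
Vote: requires three-fourths of those present (34); 3/4 of 34 = 25.50, rounded up to 26, so 26 needed; 27 in favor. Satisfied.

Invalid — quorum requirement not satisfied.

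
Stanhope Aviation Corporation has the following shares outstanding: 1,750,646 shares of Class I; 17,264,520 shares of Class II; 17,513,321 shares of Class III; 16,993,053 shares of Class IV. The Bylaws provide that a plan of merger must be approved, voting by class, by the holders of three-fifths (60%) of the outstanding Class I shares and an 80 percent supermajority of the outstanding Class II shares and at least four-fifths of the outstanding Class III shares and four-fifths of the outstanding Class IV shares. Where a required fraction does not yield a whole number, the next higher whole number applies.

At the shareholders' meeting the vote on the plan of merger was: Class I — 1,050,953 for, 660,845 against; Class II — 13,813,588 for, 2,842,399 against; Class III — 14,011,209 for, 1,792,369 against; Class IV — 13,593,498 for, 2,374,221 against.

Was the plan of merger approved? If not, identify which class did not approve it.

Class I: 3/5 of 1750646 = 1050387.60, rounded up to 1050388; 1,050,388 required, 1,050,953 in favor — approved.
Class II: 4/5 of 17264520 = 13811616; 13,811,616 required, 13,813,588 in favor — approved.
Class III: 4/5 of 17513321 = 14010656.80, rounded up to 14010657; 14,010,657 required, 14,011,209 in favor — approved.
Class IV: 4/5 of 16993053 = 13594442.40, rounded up to 13594443; 13,594,443 required, 13,593,498 in favor — not approved.

Not approved — the Class IV shares did not give the required vote.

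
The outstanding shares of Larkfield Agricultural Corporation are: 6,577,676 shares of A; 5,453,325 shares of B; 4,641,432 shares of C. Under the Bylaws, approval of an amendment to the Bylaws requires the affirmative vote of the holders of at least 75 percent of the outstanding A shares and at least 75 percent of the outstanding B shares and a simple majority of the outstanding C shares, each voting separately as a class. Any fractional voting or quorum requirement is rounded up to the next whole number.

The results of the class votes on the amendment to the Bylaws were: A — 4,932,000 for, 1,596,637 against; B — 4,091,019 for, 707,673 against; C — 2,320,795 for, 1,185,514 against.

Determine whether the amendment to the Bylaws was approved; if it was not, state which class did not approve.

Not approved — the A shares did not give the required vote.

A: 3/4 of 6577676 = 4933257; 4,933,257 required, 4,932,000 in favor — not approved.
B: 3/4 of 5453325 = 4089993.75, rounded up to 4089994; 4,089,994 required, 4,091,019 in favor — approved.
C: a majority of 4641432 is 2320717; 2,320,717 required, 2,320,795 in favor — approved.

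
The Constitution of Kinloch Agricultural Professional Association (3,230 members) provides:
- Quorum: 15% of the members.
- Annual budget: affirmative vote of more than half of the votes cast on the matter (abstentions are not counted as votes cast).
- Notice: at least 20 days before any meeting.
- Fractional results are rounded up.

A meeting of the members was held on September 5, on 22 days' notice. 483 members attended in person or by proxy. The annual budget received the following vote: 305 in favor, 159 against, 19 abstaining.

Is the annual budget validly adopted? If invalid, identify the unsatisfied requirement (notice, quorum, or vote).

Invalid — quorum requirement not satisfied.

Notice: 22 days given; 20 required. Satisfied.
Quorum: 15% of 3,230 = 484.50, rounded up to 485; 483 present. Not satisfied.
Vote: requires a majority of the votes cast (483 − 19 abstaining = 464); a majority of 464 is 233, so 233 needed; 305 in favor. Satisfied.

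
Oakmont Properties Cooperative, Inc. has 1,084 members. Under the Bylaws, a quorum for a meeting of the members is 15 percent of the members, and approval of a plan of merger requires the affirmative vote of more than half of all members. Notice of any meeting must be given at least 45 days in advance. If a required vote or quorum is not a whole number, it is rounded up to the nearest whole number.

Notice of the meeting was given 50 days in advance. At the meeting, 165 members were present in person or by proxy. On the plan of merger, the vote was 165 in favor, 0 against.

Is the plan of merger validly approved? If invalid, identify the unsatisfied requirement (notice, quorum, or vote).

Invalid — vote requirement not satisfied.

Notice: 50 days given; 45 required. Satisfied.
Quorum: 15% of 1,084 = 162.60, rounded up to 163; 165 present. Satisfied.
Vote: requires a majority of all members (1,084); a majority of 1084 is 543, so 543 needed; 165 in favor. Not satisfied.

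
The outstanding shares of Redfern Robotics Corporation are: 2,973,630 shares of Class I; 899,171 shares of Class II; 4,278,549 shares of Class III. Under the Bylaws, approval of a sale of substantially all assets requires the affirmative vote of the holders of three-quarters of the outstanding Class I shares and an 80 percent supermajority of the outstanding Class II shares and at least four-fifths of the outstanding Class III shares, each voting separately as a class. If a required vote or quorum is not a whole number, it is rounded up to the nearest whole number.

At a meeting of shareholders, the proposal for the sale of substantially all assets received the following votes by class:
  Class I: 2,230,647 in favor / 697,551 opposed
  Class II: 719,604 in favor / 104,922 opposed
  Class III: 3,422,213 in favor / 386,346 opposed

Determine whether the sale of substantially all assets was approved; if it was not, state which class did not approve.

Class I: 3/4 of 2973630 = 2230222.50, rounded up to 2230223; 2,230,223 required, 2,230,647 in favor — approved.
Class II: 4/5 of 899171 = 719336.80, rounded up to 719337; 719,337 required, 719,604 in favor — approved.
Class III: 4/5 of 4278549 = 3422839.20, rounded up to 3422840; 3,422,840 required, 3,422,213 in favor — not approved.

Not approved — the Class III shares did not give the required vote.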